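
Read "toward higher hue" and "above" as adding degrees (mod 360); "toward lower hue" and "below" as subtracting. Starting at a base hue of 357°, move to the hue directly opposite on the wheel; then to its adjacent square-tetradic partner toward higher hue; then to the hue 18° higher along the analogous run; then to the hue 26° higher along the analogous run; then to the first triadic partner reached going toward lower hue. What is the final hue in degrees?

357 + 180 = 537 → 537 − 360 = 177°   (complement)
177 + 90 = 267°   (square ↑)
267 + 18 = 285°   (analog 18° ↑)
285 + 26 = 311°   (analog 26° ↑)
311 − 120 = 191°   (triadic ↓)

191°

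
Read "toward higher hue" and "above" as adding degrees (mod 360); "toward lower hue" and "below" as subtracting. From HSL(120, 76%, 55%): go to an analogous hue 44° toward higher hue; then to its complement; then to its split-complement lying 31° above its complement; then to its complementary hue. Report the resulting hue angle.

15°

+44° (analog 44° ↑): 120 + 44 = 164°
+180° (complement): 164 + 180 = 344°
+211° (split-comp 31° ↑): 344 + 211 = 555 → 555 − 360 = 195°
+180° (complement): 195 + 180 = 375 → 375 − 360 = 15°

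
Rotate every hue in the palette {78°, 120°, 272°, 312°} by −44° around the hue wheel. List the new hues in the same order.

78 − 44 = 34°
120 − 44 = 76°
272 − 44 = 228°
312 − 44 = 268°

34°, 76°, 228°, 268°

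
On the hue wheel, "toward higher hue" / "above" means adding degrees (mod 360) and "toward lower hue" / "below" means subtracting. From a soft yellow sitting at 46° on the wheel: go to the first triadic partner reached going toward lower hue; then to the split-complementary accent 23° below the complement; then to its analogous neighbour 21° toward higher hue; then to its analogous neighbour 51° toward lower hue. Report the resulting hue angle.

53°

triadic ↓ −120°: 46 − 120 = -74 → -74 + 360 = 286°
split-comp 23° ↓ +157°: 286 + 157 = 443 → 443 − 360 = 83°
analog 21° ↑ +21°: 83 + 21 = 104°
analog 51° ↓ −51°: 104 − 51 = 53°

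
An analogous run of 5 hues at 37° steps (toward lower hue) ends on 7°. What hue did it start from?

4 steps of 37° (toward lower hue) give a net shift of −148°.
Start = end − shift: 7 + 148 = 155°

155°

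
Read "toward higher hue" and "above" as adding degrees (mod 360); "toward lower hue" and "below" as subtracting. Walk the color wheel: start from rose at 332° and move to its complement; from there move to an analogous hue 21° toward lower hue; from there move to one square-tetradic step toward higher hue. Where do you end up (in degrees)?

+180° (complement): 332 + 180 = 512 → 512 − 360 = 152°
−21° (analog 21° ↓): 152 − 21 = 131°
+90° (square ↑): 131 + 90 = 221°

221°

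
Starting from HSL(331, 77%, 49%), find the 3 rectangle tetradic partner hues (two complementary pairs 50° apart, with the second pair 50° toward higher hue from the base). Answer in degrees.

21°, 151° and 201°

A rectangular tetradic uses two complementary pairs 50° apart: offsets 0°, 50°, 180°, 230°.
331 + 50 = 381 → 381 − 360 = 21°
331 + 180 = 511 → 511 − 360 = 151°
331 + 230 = 561 → 561 − 360 = 201°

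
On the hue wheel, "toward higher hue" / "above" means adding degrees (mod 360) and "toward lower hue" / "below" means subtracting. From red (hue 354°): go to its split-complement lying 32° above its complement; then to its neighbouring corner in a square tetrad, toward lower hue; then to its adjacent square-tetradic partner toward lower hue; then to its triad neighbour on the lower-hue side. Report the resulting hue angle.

split-comp 32° ↑ +212°: 354 + 212 = 566 → 566 − 360 = 206°
square ↓ −90°: 206 − 90 = 116°
square ↓ −90°: 116 − 90 = 26°
triadic ↓ −120°: 26 − 120 = -94 → -94 + 360 = 266°

266°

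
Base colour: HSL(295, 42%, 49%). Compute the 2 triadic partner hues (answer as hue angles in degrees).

295 + 120 = 415 → 415 − 360 = 55°
295 + 240 = 535 → 535 − 360 = 175°

55° and 175°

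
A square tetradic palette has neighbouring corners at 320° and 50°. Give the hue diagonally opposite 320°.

A square tetradic scheme places four hues 90° apart; opposite corners are 180° apart.
320 + 180 = 500 → 500 − 360 = 140°

140°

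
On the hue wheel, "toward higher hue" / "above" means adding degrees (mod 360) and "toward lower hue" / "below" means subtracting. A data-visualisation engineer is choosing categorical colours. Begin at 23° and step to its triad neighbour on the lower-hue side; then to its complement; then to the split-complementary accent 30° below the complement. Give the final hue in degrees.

233°

triadic ↓ −120°: 23 − 120 = -97 → -97 + 360 = 263°
complement +180°: 263 + 180 = 443 → 443 − 360 = 83°
split-comp 30° ↓ +150°: 83 + 150 = 233°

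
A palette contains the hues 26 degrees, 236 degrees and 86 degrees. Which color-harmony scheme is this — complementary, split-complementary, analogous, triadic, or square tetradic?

split-complementary

Sort the hues: 26°, 86°, 236°.
Successive gaps around the wheel: 60°, 150°, 150°.
Two 150° gaps and one 60° gap — a base hue opposite a pair of accents 30° either side of its complement — is the split-complementary pattern.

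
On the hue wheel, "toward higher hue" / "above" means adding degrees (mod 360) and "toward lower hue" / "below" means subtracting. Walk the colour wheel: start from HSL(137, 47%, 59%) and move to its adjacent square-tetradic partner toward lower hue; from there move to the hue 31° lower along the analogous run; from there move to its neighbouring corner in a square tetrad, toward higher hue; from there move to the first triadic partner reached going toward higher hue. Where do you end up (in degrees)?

−90° (square ↓): 137 − 90 = 47°
−31° (analog 31° ↓): 47 − 31 = 16°
+90° (square ↑): 16 + 90 = 106°
+120° (triadic ↑): 106 + 120 = 226°

226°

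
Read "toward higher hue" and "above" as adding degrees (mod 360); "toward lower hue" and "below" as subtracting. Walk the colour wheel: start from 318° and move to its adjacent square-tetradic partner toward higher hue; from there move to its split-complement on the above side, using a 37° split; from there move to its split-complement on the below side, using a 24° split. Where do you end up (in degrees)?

+90° (square ↑): 318 + 90 = 408 → 408 − 360 = 48°
+217° (split-comp 37° ↑): 48 + 217 = 265°
+156° (split-comp 24° ↓): 265 + 156 = 421 → 421 − 360 = 61°

61°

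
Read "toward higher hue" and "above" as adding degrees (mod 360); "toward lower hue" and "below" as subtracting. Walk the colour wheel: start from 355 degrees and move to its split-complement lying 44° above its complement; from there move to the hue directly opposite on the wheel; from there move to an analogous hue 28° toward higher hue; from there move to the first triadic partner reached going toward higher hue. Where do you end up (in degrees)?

187°

+224° (split-comp 44° ↑): 355 + 224 = 579 → 579 − 360 = 219°
+180° (complement): 219 + 180 = 399 → 399 − 360 = 39°
+28° (analog 28° ↑): 39 + 28 = 67°
+120° (triadic ↑): 67 + 120 = 187°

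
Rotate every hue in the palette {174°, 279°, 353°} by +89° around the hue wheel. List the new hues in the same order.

174 + 89 = 263°
279 + 89 = 368 → 368 − 360 = 8°
353 + 89 = 442 → 442 − 360 = 82°

263°, 8°, 82°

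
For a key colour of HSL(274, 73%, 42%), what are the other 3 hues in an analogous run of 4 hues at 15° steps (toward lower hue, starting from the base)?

Analogous hues sit every 15° along the wheel.
274 − 15 = 259°
274 − 30 = 244°
274 − 45 = 229°

259°, 244° and 229°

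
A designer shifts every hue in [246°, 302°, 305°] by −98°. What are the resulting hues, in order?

246 − 98 = 148°
302 − 98 = 204°
305 − 98 = 207°

148°, 204°, 207°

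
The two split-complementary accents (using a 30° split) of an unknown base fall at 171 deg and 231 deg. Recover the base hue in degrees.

21°

The accents sit 30° either side of the complement, so the complement is their short-arc midpoint on the wheel.
Short-arc midpoint of 171° and 231°: 201°.
Base is 180° from the complement: 201 − 180 = 21°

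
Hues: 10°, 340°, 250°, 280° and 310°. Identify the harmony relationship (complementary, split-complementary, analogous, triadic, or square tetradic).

analogous

Sort the hues: 10°, 250°, 280°, 310°, 340°.
Successive gaps around the wheel: 240°, 30°, 30°, 30°, 30°.
A run of hues at equal small steps (30°) with one large closing gap is an analogous group.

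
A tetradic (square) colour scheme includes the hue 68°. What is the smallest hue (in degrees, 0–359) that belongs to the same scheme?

A square tetradic scheme places four hues every 90°.
The full set through 68° is {68°, 158°, 248°, 338°}.

68°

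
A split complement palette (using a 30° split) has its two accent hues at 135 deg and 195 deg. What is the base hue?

The accents sit 30° either side of the complement, so the complement is their short-arc midpoint on the wheel.
Short-arc midpoint of 135° and 195°: 165°.
Base is 180° from the complement: 165 − 180 = -15 → -15 + 360 = 345°

345°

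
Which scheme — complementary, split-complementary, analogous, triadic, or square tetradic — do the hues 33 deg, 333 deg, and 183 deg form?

Sort the hues: 33°, 183°, 333°.
Successive gaps around the wheel: 150°, 150°, 60°.
Two 150° gaps and one 60° gap — a base hue opposite a pair of accents 30° either side of its complement — is the split-complementary pattern.

split-complementary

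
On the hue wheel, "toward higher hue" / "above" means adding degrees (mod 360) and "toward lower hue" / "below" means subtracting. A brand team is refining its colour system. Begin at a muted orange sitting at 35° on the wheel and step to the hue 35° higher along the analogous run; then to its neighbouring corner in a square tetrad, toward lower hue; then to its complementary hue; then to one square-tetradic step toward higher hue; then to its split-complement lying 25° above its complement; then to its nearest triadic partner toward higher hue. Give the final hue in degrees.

215°

+35° (analog 35° ↑): 35 + 35 = 70°
−90° (square ↓): 70 − 90 = -20 → -20 + 360 = 340°
+180° (complement): 340 + 180 = 520 → 520 − 360 = 160°
+90° (square ↑): 160 + 90 = 250°
+205° (split-comp 25° ↑): 250 + 205 = 455 → 455 − 360 = 95°
+120° (triadic ↑): 95 + 120 = 215°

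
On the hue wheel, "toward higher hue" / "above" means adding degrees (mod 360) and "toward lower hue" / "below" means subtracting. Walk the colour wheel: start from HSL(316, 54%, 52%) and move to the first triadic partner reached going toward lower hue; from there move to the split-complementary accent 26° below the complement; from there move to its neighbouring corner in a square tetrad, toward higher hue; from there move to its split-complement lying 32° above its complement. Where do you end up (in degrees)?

triadic ↓ −120°: 316 − 120 = 196°
split-comp 26° ↓ +154°: 196 + 154 = 350°
square ↑ +90°: 350 + 90 = 440 → 440 − 360 = 80°
split-comp 32° ↑ +212°: 80 + 212 = 292°

292°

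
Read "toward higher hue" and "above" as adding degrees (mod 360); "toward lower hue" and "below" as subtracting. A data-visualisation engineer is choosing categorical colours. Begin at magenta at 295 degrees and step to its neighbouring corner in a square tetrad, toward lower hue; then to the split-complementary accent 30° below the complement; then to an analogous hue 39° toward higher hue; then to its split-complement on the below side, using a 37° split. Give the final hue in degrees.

177°

square ↓ −90°: 295 − 90 = 205°
split-comp 30° ↓ +150°: 205 + 150 = 355°
analog 39° ↑ +39°: 355 + 39 = 394 → 394 − 360 = 34°
split-comp 37° ↓ +143°: 34 + 143 = 177°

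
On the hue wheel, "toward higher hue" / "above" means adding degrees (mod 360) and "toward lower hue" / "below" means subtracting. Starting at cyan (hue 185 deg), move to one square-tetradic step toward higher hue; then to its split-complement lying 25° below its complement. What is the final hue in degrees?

+90° (square ↑): 185 + 90 = 275°
+155° (split-comp 25° ↓): 275 + 155 = 430 → 430 − 360 = 70°

70°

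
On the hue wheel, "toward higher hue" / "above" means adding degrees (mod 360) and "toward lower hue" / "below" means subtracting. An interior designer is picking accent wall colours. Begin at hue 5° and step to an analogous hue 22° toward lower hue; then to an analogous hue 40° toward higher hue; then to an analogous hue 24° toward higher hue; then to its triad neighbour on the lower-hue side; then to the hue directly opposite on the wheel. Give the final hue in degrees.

107°

−22° (analog 22° ↓): 5 − 22 = -17 → -17 + 360 = 343°
+40° (analog 40° ↑): 343 + 40 = 383 → 383 − 360 = 23°
+24° (analog 24° ↑): 23 + 24 = 47°
−120° (triadic ↓): 47 − 120 = -73 → -73 + 360 = 287°
+180° (complement): 287 + 180 = 467 → 467 − 360 = 107°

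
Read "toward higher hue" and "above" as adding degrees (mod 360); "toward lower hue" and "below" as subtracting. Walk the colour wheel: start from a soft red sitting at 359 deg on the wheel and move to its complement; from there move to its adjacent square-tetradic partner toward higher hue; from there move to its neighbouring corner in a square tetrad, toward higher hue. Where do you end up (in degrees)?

complement +180°: 359 + 180 = 539 → 539 − 360 = 179°
square ↑ +90°: 179 + 90 = 269°
square ↑ +90°: 269 + 90 = 359°

359°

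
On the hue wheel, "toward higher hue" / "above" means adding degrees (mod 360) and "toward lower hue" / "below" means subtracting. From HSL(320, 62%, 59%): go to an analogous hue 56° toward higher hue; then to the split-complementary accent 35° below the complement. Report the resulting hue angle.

161°

+56° (analog 56° ↑): 320 + 56 = 376 → 376 − 360 = 16°
+145° (split-comp 35° ↓): 16 + 145 = 161°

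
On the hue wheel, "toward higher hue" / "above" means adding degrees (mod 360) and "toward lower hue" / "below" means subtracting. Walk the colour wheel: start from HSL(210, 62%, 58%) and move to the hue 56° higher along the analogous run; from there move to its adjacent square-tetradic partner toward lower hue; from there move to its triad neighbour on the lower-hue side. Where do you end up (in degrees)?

56°

+56° (analog 56° ↑): 210 + 56 = 266°
−90° (square ↓): 266 − 90 = 176°
−120° (triadic ↓): 176 − 120 = 56°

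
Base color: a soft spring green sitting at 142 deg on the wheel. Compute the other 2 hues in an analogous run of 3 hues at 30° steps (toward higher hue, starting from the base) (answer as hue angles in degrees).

172° and 202°

142 + 30 = 172°
142 + 60 = 202°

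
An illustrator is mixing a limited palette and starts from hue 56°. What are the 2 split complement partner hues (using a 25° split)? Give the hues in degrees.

Split-complementary hues sit 25° either side of the complement.
Complement of 56°: 56 + 180 = 236°
236 − 25 = 211°
236 + 25 = 261°

211° and 261°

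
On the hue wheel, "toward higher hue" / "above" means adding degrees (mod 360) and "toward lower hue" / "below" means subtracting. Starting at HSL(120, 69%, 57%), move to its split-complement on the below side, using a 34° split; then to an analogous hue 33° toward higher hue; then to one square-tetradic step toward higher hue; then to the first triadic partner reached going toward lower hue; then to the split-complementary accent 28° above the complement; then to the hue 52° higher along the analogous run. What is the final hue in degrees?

169°

+146° (split-comp 34° ↓): 120 + 146 = 266°
+33° (analog 33° ↑): 266 + 33 = 299°
+90° (square ↑): 299 + 90 = 389 → 389 − 360 = 29°
−120° (triadic ↓): 29 − 120 = -91 → -91 + 360 = 269°
+208° (split-comp 28° ↑): 269 + 208 = 477 → 477 − 360 = 117°
+52° (analog 52° ↑): 117 + 52 = 169°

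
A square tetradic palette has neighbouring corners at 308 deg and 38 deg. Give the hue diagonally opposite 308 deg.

A square tetradic scheme places four hues 90° apart; opposite corners are 180° apart.
308 + 180 = 488 → 488 − 360 = 128°

128°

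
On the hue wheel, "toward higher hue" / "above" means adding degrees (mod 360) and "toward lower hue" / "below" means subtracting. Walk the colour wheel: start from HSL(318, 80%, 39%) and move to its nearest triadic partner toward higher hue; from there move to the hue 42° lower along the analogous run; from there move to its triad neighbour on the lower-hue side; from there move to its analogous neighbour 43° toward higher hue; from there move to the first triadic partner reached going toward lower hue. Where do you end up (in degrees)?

199°

+120° (triadic ↑): 318 + 120 = 438 → 438 − 360 = 78°
−42° (analog 42° ↓): 78 − 42 = 36°
−120° (triadic ↓): 36 − 120 = -84 → -84 + 360 = 276°
+43° (analog 43° ↑): 276 + 43 = 319°
−120° (triadic ↓): 319 − 120 = 199°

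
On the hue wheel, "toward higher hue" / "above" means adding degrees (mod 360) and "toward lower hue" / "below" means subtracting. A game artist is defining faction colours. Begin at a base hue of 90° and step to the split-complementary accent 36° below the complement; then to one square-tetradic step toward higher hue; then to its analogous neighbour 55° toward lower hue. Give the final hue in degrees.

269°

90 + 144 = 234°   (split-comp 36° ↓)
234 + 90 = 324°   (square ↑)
324 − 55 = 269°   (analog 55° ↓)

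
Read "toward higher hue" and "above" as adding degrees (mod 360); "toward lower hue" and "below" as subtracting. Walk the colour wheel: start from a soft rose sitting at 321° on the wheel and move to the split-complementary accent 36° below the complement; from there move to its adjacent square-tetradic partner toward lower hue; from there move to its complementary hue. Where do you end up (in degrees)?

195°

+144° (split-comp 36° ↓): 321 + 144 = 465 → 465 − 360 = 105°
−90° (square ↓): 105 − 90 = 15°
+180° (complement): 15 + 180 = 195°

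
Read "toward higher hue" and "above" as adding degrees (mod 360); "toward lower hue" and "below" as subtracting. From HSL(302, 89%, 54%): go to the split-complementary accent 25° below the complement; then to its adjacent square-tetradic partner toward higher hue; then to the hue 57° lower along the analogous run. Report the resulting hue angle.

302 + 155 = 457 → 457 − 360 = 97°   (split-comp 25° ↓)
97 + 90 = 187°   (square ↑)
187 − 57 = 130°   (analog 57° ↓)

130°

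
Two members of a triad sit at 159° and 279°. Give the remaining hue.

39°

A triad spaces three hues 120° apart.
The full set is {39°, 159°, 279°}.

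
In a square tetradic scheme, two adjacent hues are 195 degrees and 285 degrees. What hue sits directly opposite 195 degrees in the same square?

15°

A square tetradic scheme places four hues 90° apart; opposite corners are 180° apart.
195 + 180 = 375 → 375 − 360 = 15°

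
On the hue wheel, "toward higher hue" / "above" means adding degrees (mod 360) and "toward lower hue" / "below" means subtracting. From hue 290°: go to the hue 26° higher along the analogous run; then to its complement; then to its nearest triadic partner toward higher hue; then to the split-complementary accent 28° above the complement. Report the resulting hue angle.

104°

290 + 26 = 316°   (analog 26° ↑)
316 + 180 = 496 → 496 − 360 = 136°   (complement)
136 + 120 = 256°   (triadic ↑)
256 + 208 = 464 → 464 − 360 = 104°   (split-comp 28° ↑)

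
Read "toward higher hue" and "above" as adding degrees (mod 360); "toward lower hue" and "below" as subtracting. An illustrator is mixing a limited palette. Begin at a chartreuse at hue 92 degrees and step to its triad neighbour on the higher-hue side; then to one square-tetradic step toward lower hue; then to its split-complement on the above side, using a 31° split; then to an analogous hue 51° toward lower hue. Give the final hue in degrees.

282°

+120° (triadic ↑): 92 + 120 = 212°
−90° (square ↓): 212 − 90 = 122°
+211° (split-comp 31° ↑): 122 + 211 = 333°
−51° (analog 51° ↓): 333 − 51 = 282°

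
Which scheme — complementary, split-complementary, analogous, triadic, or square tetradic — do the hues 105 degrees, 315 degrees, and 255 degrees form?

Sort the hues: 105°, 255°, 315°.
Successive gaps around the wheel: 150°, 60°, 150°.
Two 150° gaps and one 60° gap — a base hue opposite a pair of accents 30° either side of its complement — is the split-complementary pattern.

split-complementary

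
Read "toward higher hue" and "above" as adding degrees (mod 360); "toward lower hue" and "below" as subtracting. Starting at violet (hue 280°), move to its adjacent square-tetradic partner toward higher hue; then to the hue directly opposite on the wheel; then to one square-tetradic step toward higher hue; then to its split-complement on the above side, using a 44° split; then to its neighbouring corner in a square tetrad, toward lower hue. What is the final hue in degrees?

54°

+90° (square ↑): 280 + 90 = 370 → 370 − 360 = 10°
+180° (complement): 10 + 180 = 190°
+90° (square ↑): 190 + 90 = 280°
+224° (split-comp 44° ↑): 280 + 224 = 504 → 504 − 360 = 144°
−90° (square ↓): 144 − 90 = 54°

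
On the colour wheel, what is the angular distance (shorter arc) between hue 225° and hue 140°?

|225 − 140| = 85.
85 ≤ 180, so the shorter arc is 85°.

85°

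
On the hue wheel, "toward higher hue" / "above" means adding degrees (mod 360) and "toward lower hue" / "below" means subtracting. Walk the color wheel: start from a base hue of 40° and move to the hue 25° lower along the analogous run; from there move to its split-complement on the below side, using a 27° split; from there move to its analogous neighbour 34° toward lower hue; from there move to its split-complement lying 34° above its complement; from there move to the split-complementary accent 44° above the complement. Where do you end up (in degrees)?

−25° (analog 25° ↓): 40 − 25 = 15°
+153° (split-comp 27° ↓): 15 + 153 = 168°
−34° (analog 34° ↓): 168 − 34 = 134°
+214° (split-comp 34° ↑): 134 + 214 = 348°
+224° (split-comp 44° ↑): 348 + 224 = 572 → 572 − 360 = 212°

212°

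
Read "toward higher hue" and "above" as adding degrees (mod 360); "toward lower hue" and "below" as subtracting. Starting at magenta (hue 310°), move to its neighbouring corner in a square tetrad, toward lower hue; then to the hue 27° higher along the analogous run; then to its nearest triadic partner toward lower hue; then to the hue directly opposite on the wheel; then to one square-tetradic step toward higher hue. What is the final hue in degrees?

310 − 90 = 220°   (square ↓)
220 + 27 = 247°   (analog 27° ↑)
247 − 120 = 127°   (triadic ↓)
127 + 180 = 307°   (complement)
307 + 90 = 397 → 397 − 360 = 37°   (square ↑)

37°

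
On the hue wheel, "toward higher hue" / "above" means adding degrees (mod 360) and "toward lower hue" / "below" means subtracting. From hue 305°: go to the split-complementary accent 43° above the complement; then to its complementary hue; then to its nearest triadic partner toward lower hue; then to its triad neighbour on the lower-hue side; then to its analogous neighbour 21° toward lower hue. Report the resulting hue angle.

305 + 223 = 528 → 528 − 360 = 168°   (split-comp 43° ↑)
168 + 180 = 348°   (complement)
348 − 120 = 228°   (triadic ↓)
228 − 120 = 108°   (triadic ↓)
108 − 21 = 87°   (analog 21° ↓)

87°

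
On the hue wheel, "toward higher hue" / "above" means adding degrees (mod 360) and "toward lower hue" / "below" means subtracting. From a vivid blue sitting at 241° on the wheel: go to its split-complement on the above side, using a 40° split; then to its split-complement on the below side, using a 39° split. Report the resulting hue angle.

+220° (split-comp 40° ↑): 241 + 220 = 461 → 461 − 360 = 101°
+141° (split-comp 39° ↓): 101 + 141 = 242°

242°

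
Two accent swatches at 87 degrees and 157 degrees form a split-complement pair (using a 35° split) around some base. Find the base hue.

302°

The accents sit 35° either side of the complement, so the complement is their short-arc midpoint on the wheel.
Short-arc midpoint of 87° and 157°: 122°.
Base is 180° from the complement: 122 − 180 = -58 → -58 + 360 = 302°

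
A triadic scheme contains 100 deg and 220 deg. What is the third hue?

A triad spaces three hues 120° apart.
The full set is {100°, 220°, 340°}.

340°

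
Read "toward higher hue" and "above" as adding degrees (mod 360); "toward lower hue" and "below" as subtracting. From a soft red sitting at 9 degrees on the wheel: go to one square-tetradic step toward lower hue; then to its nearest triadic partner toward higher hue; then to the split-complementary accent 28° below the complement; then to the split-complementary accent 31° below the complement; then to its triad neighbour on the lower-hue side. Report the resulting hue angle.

−90° (square ↓): 9 − 90 = -81 → -81 + 360 = 279°
+120° (triadic ↑): 279 + 120 = 399 → 399 − 360 = 39°
+152° (split-comp 28° ↓): 39 + 152 = 191°
+149° (split-comp 31° ↓): 191 + 149 = 340°
−120° (triadic ↓): 340 − 120 = 220°

220°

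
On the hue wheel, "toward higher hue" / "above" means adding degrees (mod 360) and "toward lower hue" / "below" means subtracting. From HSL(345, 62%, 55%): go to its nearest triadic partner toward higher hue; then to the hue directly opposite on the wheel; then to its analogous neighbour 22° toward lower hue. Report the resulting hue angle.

+120° (triadic ↑): 345 + 120 = 465 → 465 − 360 = 105°
+180° (complement): 105 + 180 = 285°
−22° (analog 22° ↓): 285 − 22 = 263°

263°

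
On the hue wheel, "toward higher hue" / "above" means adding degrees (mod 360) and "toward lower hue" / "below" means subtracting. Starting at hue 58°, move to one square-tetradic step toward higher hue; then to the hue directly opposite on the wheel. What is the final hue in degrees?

328°

square ↑ +90°: 58 + 90 = 148°
complement +180°: 148 + 180 = 328°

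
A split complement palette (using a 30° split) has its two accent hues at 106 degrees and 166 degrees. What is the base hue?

316°

The accents sit 30° either side of the complement, so the complement is their short-arc midpoint on the wheel.
Short-arc midpoint of 106° and 166°: 136°.
Base is 180° from the complement: 136 − 180 = -44 → -44 + 360 = 316°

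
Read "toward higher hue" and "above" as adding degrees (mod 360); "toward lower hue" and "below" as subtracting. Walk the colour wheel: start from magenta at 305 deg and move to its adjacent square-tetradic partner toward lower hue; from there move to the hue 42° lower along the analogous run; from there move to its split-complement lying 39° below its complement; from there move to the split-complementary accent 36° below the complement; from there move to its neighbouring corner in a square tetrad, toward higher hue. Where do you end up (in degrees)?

188°

305 − 90 = 215°   (square ↓)
215 − 42 = 173°   (analog 42° ↓)
173 + 141 = 314°   (split-comp 39° ↓)
314 + 144 = 458 → 458 − 360 = 98°   (split-comp 36° ↓)
98 + 90 = 188°   (square ↑)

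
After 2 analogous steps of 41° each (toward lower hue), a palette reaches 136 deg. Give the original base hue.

218°

2 steps of 41° (toward lower hue) give a net shift of −82°.
Start = end − shift: 136 + 82 = 218°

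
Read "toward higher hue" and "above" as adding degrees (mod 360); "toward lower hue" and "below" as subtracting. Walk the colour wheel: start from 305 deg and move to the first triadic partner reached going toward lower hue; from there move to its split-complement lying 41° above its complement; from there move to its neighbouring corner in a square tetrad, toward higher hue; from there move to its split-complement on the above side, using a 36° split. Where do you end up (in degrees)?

352°

305 − 120 = 185°   (triadic ↓)
185 + 221 = 406 → 406 − 360 = 46°   (split-comp 41° ↑)
46 + 90 = 136°   (square ↑)
136 + 216 = 352°   (split-comp 36° ↑)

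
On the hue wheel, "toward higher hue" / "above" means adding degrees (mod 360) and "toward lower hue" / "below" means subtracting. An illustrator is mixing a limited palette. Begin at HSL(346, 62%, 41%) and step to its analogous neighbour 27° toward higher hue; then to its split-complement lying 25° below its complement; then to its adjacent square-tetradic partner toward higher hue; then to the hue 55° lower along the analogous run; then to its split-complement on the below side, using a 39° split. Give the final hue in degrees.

analog 27° ↑ +27°: 346 + 27 = 373 → 373 − 360 = 13°
split-comp 25° ↓ +155°: 13 + 155 = 168°
square ↑ +90°: 168 + 90 = 258°
analog 55° ↓ −55°: 258 − 55 = 203°
split-comp 39° ↓ +141°: 203 + 141 = 344°

344°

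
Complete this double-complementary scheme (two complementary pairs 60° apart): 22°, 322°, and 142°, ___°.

202°

A rectangular tetradic uses two complementary pairs 60° apart: offsets 0°, 60°, 180°, 240°.
Among {22°, 142°, 322°}, 142° and 322° are a 180° pair.
The remaining hue 22° needs its own complement: 22 + 180 = 202°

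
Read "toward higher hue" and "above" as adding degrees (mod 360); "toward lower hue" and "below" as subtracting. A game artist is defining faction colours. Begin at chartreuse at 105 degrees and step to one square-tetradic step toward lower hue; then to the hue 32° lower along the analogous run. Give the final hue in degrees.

343°

−90° (square ↓): 105 − 90 = 15°
−32° (analog 32° ↓): 15 − 32 = -17 → -17 + 360 = 343°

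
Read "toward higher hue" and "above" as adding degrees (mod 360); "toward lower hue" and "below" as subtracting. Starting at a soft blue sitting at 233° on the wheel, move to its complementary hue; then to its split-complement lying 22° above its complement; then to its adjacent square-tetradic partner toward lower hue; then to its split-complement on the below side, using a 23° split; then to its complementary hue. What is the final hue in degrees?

+180° (complement): 233 + 180 = 413 → 413 − 360 = 53°
+202° (split-comp 22° ↑): 53 + 202 = 255°
−90° (square ↓): 255 − 90 = 165°
+157° (split-comp 23° ↓): 165 + 157 = 322°
+180° (complement): 322 + 180 = 502 → 502 − 360 = 142°

142°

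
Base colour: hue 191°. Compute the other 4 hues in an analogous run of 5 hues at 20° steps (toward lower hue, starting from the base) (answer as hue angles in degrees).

171°, 151°, 131°, and 111°

Analogous hues sit every 20° along the wheel.
191 − 20 = 171°
191 − 40 = 151°
191 − 60 = 131°
191 − 80 = 111°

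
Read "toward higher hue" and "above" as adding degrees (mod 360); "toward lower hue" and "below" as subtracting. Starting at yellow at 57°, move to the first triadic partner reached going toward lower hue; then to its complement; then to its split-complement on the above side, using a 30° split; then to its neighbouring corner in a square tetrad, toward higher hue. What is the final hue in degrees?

57°

triadic ↓ −120°: 57 − 120 = -63 → -63 + 360 = 297°
complement +180°: 297 + 180 = 477 → 477 − 360 = 117°
split-comp 30° ↑ +210°: 117 + 210 = 327°
square ↑ +90°: 327 + 90 = 417 → 417 − 360 = 57°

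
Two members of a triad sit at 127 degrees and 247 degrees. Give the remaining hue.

7°

A triad spaces three hues 120° apart.
The full set is {7°, 127°, 247°}.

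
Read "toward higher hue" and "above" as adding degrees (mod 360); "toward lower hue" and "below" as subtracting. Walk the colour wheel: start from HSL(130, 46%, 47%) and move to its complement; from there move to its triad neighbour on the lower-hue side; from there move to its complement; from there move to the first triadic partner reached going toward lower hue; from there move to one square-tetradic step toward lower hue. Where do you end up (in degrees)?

130 + 180 = 310°   (complement)
310 − 120 = 190°   (triadic ↓)
190 + 180 = 370 → 370 − 360 = 10°   (complement)
10 − 120 = -110 → -110 + 360 = 250°   (triadic ↓)
250 − 90 = 160°   (square ↓)

160°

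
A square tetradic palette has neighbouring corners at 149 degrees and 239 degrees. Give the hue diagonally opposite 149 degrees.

329°

A square tetradic scheme places four hues 90° apart; opposite corners are 180° apart.
149 + 180 = 329°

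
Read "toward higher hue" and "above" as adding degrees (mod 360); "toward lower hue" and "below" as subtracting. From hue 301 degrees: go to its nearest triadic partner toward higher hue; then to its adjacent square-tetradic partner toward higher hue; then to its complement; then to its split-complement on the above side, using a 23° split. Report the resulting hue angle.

triadic ↑ +120°: 301 + 120 = 421 → 421 − 360 = 61°
square ↑ +90°: 61 + 90 = 151°
complement +180°: 151 + 180 = 331°
split-comp 23° ↑ +203°: 331 + 203 = 534 → 534 − 360 = 174°

174°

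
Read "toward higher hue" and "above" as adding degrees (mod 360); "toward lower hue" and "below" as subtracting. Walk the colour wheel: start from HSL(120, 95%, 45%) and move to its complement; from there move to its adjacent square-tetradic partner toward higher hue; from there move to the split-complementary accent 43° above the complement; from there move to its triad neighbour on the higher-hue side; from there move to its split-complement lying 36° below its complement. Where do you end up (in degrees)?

157°

120 + 180 = 300°   (complement)
300 + 90 = 390 → 390 − 360 = 30°   (square ↑)
30 + 223 = 253°   (split-comp 43° ↑)
253 + 120 = 373 → 373 − 360 = 13°   (triadic ↑)
13 + 144 = 157°   (split-comp 36° ↓)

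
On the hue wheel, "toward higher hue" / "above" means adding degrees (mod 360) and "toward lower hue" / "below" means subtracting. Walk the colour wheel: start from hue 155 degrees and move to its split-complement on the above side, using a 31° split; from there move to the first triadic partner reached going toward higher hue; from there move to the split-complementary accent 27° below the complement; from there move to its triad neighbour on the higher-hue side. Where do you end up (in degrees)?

+211° (split-comp 31° ↑): 155 + 211 = 366 → 366 − 360 = 6°
+120° (triadic ↑): 6 + 120 = 126°
+153° (split-comp 27° ↓): 126 + 153 = 279°
+120° (triadic ↑): 279 + 120 = 399 → 399 − 360 = 39°

39°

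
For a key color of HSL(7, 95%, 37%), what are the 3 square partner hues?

A square tetradic scheme places four hues every 90°.
7 + 90 = 97°
7 + 180 = 187°
7 + 270 = 277°

97°, 187°, and 277°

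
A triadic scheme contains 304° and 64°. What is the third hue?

A triad spaces three hues 120° apart.
The full set is {64°, 184°, 304°}.

184°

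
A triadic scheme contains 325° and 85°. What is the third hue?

205°

A triad spaces three hues 120° apart.
The full set is {85°, 205°, 325°}.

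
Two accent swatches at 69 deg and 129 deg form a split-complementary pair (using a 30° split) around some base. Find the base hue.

279°

The accents sit 30° either side of the complement, so the complement is their short-arc midpoint on the wheel.
Short-arc midpoint of 69° and 129°: 99°.
Base is 180° from the complement: 99 − 180 = -81 → -81 + 360 = 279°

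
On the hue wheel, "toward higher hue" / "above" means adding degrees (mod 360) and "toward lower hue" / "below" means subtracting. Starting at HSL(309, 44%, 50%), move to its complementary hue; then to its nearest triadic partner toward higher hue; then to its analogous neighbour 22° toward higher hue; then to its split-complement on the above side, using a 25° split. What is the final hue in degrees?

309 + 180 = 489 → 489 − 360 = 129°   (complement)
129 + 120 = 249°   (triadic ↑)
249 + 22 = 271°   (analog 22° ↑)
271 + 205 = 476 → 476 − 360 = 116°   (split-comp 25° ↑)

116°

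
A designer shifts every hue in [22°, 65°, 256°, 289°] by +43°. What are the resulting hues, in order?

65°, 108°, 299°, 332°

22 + 43 = 65°
65 + 43 = 108°
256 + 43 = 299°
289 + 43 = 332°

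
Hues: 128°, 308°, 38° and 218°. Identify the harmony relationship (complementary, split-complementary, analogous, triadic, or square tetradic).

square tetradic

Sort the hues: 38°, 128°, 218°, 308°.
Successive gaps around the wheel: 90°, 90°, 90°, 90°.
Four hues every 90° form a square tetradic scheme.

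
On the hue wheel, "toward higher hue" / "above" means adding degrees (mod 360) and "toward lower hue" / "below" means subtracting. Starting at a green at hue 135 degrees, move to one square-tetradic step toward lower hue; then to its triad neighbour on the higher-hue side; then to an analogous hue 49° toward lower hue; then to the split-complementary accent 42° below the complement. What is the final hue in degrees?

254°

135 − 90 = 45°   (square ↓)
45 + 120 = 165°   (triadic ↑)
165 − 49 = 116°   (analog 49° ↓)
116 + 138 = 254°   (split-comp 42° ↓)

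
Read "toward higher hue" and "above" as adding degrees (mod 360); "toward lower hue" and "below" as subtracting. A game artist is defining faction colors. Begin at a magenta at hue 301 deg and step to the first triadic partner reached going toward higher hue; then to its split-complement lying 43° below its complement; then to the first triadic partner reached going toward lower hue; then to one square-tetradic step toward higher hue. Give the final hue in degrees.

triadic ↑ +120°: 301 + 120 = 421 → 421 − 360 = 61°
split-comp 43° ↓ +137°: 61 + 137 = 198°
triadic ↓ −120°: 198 − 120 = 78°
square ↑ +90°: 78 + 90 = 168°

168°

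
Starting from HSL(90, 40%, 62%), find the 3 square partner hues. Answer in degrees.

180°, 270° and 0°

A square tetradic scheme places four hues every 90°.
90 + 90 = 180°
90 + 180 = 270°
90 + 270 = 360 → 360 − 360 = 0°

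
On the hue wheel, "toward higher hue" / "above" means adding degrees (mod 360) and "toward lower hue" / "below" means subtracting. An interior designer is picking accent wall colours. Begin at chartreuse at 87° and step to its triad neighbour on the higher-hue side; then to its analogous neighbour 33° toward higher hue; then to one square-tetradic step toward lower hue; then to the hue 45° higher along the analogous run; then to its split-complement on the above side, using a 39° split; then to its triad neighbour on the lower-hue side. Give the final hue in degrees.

294°

+120° (triadic ↑): 87 + 120 = 207°
+33° (analog 33° ↑): 207 + 33 = 240°
−90° (square ↓): 240 − 90 = 150°
+45° (analog 45° ↑): 150 + 45 = 195°
+219° (split-comp 39° ↑): 195 + 219 = 414 → 414 − 360 = 54°
−120° (triadic ↓): 54 − 120 = -66 → -66 + 360 = 294°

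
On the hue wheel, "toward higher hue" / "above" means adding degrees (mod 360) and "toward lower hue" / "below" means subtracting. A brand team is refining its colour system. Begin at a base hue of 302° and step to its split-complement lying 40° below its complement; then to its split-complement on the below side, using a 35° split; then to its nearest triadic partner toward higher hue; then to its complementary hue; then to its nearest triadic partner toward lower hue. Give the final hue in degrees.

split-comp 40° ↓ +140°: 302 + 140 = 442 → 442 − 360 = 82°
split-comp 35° ↓ +145°: 82 + 145 = 227°
triadic ↑ +120°: 227 + 120 = 347°
complement +180°: 347 + 180 = 527 → 527 − 360 = 167°
triadic ↓ −120°: 167 − 120 = 47°

47°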